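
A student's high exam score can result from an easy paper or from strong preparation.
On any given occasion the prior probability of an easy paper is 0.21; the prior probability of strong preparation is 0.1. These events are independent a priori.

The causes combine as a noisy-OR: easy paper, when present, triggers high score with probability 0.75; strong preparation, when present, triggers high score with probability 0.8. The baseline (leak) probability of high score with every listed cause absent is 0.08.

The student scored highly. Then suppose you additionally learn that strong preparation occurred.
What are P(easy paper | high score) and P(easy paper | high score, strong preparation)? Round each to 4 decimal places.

Under noisy-OR, P(high score | causes) = 1 − (1−0.08)·∏(1−qᵢ) over the active causes.
Enumerate the 4 (easy paper, strong preparation) configurations and weight by the priors:
  P(high score) = 0.08·0.79·0.9 + 0.816·0.79·0.1 + 0.77·0.21·0.9 + 0.954·0.21·0.1
        = 0.056880 + 0.064464 + 0.145530 + 0.020034 = 0.286908
The terms with easy paper present sum to 0.165564, so
  P(easy paper | high score) = 0.165564 / 0.286908 ≈ 0.5771

With the extra evidence:
Numerator (weight on configurations with easy paper): 0.954×0.21 = 0.200340
Denominator P(high score | strong preparation): 0.816×0.79 + 0.954×0.21 = 0.844980
Posterior = 0.200340 / 0.844980 ≈ 0.2371

P(easy paper | high score) ≈ 0.5771; P(easy paper | high score, strong preparation) ≈ 0.2371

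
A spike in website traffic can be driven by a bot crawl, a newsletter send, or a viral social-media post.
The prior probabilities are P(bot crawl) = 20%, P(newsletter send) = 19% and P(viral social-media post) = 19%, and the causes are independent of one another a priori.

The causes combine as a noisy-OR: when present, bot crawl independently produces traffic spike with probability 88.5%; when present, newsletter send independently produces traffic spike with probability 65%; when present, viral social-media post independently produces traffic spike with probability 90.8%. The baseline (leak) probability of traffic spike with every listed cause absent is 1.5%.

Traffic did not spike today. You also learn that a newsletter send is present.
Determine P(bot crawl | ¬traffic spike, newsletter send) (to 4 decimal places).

P(bot crawl | ¬traffic spike, newsletter send) ≈ 0.0279

Under noisy-OR, P(traffic spike | causes) = 1 − (1−0.015)·∏(1−qᵢ) over the active causes.
P(¬traffic spike | newsletter send) = 0.34475×0.8×0.81 + 0.031717×0.8×0.19 + 0.039646×0.2×0.81 + 0.003647×0.2×0.19 = 0.223398 + 0.004821 + 0.006423 + 0.000139 = 0.234781
The bot crawl-present share is 0.006423 + 0.000139 = 0.006562.
P(bot crawl | ¬traffic spike, newsletter send) = 0.006562 / 0.234781 ≈ 0.0279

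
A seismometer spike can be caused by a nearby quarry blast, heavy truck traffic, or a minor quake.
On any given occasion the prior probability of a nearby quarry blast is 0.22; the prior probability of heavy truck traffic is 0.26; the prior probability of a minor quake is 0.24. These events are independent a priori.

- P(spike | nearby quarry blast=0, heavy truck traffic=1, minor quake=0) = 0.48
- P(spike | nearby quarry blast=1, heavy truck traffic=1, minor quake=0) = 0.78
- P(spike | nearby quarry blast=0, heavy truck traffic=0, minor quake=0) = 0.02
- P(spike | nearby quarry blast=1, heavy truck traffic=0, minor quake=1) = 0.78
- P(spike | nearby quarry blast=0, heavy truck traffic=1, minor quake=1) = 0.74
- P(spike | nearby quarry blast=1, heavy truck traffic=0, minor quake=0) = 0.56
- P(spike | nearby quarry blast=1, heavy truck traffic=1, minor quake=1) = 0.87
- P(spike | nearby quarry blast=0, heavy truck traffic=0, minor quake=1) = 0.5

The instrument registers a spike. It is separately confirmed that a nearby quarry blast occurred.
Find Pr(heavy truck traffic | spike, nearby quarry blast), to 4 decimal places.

Pr(heavy truck traffic | spike, nearby quarry blast) ≈ 0.3149

For the numerator, keep only heavy truck traffic=true terms: 0.154128 + 0.054288 = 0.208416
Denominator P(spike | nearby quarry blast): 0.56·0.74·0.76 + 0.78·0.74·0.24 + 0.78·0.26·0.76 + 0.87·0.26·0.24 = 0.661888
P(heavy truck traffic | spike, nearby quarry blast) = 0.208416/0.661888 ≈ 0.3149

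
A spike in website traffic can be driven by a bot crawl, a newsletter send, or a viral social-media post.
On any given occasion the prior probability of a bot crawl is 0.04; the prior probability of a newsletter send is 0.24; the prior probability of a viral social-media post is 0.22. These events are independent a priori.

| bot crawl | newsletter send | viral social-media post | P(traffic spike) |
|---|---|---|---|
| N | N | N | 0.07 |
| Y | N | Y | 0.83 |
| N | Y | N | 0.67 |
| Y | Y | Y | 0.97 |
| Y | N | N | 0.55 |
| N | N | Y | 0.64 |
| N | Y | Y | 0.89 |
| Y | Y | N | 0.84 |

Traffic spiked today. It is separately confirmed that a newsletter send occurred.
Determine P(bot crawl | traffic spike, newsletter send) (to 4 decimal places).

P(bot crawl | traffic spike, newsletter send) ≈ 0.0480

P(traffic spike | newsletter send) = 0.67·0.96·0.78 + 0.89·0.96·0.22 + 0.84·0.04·0.78 + 0.97·0.04·0.22 = 0.501696 + 0.187968 + 0.026208 + 0.008536 = 0.724408
Restricting to configurations with bot crawl present: 0.026208 + 0.008536 = 0.034744.
So P(bot crawl | traffic spike, newsletter send) = 0.034744/0.724408 ≈ 0.0480.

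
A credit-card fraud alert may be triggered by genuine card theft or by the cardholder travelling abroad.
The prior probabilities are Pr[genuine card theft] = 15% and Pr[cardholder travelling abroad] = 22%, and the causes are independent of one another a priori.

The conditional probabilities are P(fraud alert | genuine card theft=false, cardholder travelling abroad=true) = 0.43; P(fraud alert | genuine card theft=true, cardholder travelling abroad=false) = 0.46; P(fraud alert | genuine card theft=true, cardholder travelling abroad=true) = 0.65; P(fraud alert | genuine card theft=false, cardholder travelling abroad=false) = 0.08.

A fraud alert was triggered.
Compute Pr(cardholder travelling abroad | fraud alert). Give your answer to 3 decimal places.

P(fraud alert) = 0.08*0.85*0.78 + 0.43*0.85*0.22 + 0.46*0.15*0.78 + 0.65*0.15*0.22 = 0.053040 + 0.080410 + 0.053820 + 0.021450 = 0.208720
The cardholder travelling abroad-present share is 0.080410 + 0.021450 = 0.101860.
P(cardholder travelling abroad | fraud alert) = 0.101860 / 0.208720 ≈ 0.488

Pr(cardholder travelling abroad | fraud alert) ≈ 0.488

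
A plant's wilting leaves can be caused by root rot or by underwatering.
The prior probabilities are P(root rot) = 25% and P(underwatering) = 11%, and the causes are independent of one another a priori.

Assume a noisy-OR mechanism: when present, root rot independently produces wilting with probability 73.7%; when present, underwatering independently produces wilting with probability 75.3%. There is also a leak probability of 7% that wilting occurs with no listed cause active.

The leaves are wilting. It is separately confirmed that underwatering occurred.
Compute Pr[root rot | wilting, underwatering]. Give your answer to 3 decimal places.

Under noisy-OR, P(wilting | causes) = 1 − (1−0.07)·∏(1−qᵢ) over the active causes.
P(wilting | underwatering) = 0.77029*0.75 + 0.939586*0.25 = 0.577717 + 0.234897 = 0.812614
Of this, 0.234897 comes from 0.939586*0.25 (the root rot=true cases).
P(root rot | wilting, underwatering) = 0.234897 / 0.812614 ≈ 0.289

Pr[root rot | wilting, underwatering] ≈ 0.289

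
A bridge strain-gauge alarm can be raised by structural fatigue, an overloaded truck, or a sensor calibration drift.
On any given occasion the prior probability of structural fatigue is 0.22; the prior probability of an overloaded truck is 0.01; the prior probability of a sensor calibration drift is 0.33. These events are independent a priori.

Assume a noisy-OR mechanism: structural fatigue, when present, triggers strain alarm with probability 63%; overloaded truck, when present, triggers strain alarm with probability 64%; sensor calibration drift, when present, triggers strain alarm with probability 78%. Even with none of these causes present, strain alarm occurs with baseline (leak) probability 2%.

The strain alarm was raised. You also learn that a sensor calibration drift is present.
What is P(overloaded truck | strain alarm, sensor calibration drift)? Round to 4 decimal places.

P(overloaded truck | strain alarm, sensor calibration drift) ≈ 0.0114

Under noisy-OR, P(strain alarm | causes) = 1 − (1−0.02)·∏(1−qᵢ) over the active causes.
For the numerator, keep only overloaded truck=true terms: 0.007195 + 0.002137 = 0.009332
The normalizing constant is 0.7844×0.78×0.99 + 0.922384×0.78×0.01 + 0.920228×0.22×0.99 + 0.971282×0.22×0.01 = 0.815472
P(overloaded truck | strain alarm, sensor calibration drift) = 0.009332/0.815472 ≈ 0.0114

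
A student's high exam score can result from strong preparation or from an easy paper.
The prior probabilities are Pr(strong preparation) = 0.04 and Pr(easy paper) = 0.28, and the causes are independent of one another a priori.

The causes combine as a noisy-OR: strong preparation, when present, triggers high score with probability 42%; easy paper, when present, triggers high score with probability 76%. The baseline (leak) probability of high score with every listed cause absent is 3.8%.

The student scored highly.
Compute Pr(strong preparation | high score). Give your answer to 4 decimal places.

Pr(strong preparation | high score) ≈ 0.0878

Under noisy-OR, P(high score | causes) = 1 − (1−0.038)·∏(1−qᵢ) over the active causes.
P(high score) = 0.038×0.96×0.72 + 0.76912×0.96×0.28 + 0.44204×0.04×0.72 + 0.86609×0.04×0.28 = 0.026266 + 0.206739 + 0.012731 + 0.009700 = 0.255436
Restricting to configurations with strong preparation present: 0.012731 + 0.009700 = 0.022431.
Hence the posterior is 0.022431/0.255436 ≈ 0.0878.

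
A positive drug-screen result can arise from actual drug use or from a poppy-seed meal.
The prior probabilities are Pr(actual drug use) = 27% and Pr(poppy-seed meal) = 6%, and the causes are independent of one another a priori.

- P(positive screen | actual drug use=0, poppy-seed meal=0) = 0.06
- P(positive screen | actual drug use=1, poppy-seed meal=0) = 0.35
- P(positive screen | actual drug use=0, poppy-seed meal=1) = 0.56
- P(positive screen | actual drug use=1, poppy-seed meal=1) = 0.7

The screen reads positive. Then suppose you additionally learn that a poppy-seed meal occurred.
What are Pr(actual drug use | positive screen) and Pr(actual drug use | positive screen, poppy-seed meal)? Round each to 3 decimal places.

Pr(actual drug use | positive screen) ≈ 0.604; Pr(actual drug use | positive screen, poppy-seed meal) ≈ 0.316

Numerator (weight on configurations with actual drug use): 0.088830 + 0.011340 = 0.100170
The normalizing constant is 0.06×0.73×0.94 + 0.56×0.73×0.06 + 0.35×0.27×0.94 + 0.7×0.27×0.06 = 0.165870
Posterior = 0.100170 / 0.165870 ≈ 0.604

Now also conditioning on poppy-seed meal=true:
P(positive screen | poppy-seed meal) = 0.56*0.73 + 0.7*0.27 = 0.408800 + 0.189000 = 0.597800
Of this, 0.189000 comes from 0.7*0.27 (the actual drug use=true cases).
So P(actual drug use | positive screen, poppy-seed meal) = 0.189000/0.597800 ≈ 0.316.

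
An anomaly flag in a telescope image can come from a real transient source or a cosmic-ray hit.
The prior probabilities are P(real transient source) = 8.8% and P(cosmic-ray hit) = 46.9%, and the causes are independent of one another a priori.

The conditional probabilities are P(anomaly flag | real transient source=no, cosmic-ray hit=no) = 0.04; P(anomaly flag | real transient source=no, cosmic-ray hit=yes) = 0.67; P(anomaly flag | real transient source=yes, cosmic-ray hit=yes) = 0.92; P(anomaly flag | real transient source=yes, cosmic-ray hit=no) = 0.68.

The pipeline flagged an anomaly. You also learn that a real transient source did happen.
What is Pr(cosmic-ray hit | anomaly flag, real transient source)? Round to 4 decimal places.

Pr(cosmic-ray hit | anomaly flag, real transient source) ≈ 0.5444

By total probability over both values of cosmic-ray hit:
  P(anomaly flag | real transient source) = 0.68×0.531 + 0.92×0.469
        = 0.361080 + 0.431480 = 0.792560
Keeping only the cosmic-ray hit-present terms gives 0.431480, so
  P(cosmic-ray hit | anomaly flag, real transient source) = 0.431480 / 0.792560 ≈ 0.5444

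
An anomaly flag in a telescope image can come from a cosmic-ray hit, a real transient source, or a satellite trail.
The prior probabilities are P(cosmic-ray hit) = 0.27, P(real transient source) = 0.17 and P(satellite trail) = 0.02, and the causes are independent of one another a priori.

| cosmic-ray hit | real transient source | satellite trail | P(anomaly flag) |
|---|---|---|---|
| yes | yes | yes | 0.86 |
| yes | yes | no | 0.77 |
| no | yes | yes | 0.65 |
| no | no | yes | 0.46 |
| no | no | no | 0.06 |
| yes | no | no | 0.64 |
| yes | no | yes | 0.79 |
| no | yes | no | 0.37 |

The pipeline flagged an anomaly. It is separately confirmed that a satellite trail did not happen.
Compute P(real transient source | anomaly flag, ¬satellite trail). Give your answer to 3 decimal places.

P(anomaly flag | ¬satellite trail) = 0.06×0.73×0.83 + 0.37×0.73×0.17 + 0.64×0.27×0.83 + 0.77×0.27×0.17 = 0.036354 + 0.045917 + 0.143424 + 0.035343 = 0.261038
The real transient source-present share is 0.045917 + 0.035343 = 0.081260.
So P(real transient source | anomaly flag, ¬satellite trail) = 0.081260/0.261038 ≈ 0.311.

P(real transient source | anomaly flag, ¬satellite trail) ≈ 0.311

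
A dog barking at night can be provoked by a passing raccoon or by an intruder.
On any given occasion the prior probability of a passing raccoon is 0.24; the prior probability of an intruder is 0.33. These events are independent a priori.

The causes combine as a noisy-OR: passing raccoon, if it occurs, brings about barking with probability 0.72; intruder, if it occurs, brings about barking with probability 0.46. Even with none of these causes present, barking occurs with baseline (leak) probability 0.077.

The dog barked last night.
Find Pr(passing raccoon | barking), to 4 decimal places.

Under noisy-OR, P(barking | causes) = 1 − (1−0.077)·∏(1−qᵢ) over the active causes.
P(barking) = 0.077·0.76·0.67 + 0.50158·0.76·0.33 + 0.74156·0.24·0.67 + 0.860442·0.24·0.33 = 0.039208 + 0.125796 + 0.119243 + 0.068147 = 0.352394
Restricting to configurations with passing raccoon present: 0.119243 + 0.068147 = 0.187390.
Hence the posterior is 0.187390/0.352394 ≈ 0.5318.

Pr(passing raccoon | barking) ≈ 0.5318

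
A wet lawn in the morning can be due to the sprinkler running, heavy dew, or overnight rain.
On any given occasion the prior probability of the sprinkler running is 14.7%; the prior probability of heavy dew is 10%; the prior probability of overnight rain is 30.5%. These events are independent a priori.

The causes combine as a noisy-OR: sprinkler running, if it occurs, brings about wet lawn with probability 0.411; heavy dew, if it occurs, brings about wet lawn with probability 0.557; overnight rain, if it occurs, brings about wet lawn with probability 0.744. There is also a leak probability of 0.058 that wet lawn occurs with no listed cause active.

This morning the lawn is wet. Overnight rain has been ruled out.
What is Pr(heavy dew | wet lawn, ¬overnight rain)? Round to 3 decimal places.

Pr(heavy dew | wet lawn, ¬overnight rain) ≈ 0.370

Under noisy-OR, P(wet lawn | causes) = 1 − (1−0.058)·∏(1−qᵢ) over the active causes.
Numerator (weight on configurations with heavy dew): 0.049704 + 0.011087 = 0.060791
Denominator P(wet lawn | ¬overnight rain): 0.058*0.853*0.9 + 0.582694*0.853*0.1 + 0.445162*0.147*0.9 + 0.754207*0.147*0.1 = 0.164213
Posterior = 0.060791 / 0.164213 ≈ 0.370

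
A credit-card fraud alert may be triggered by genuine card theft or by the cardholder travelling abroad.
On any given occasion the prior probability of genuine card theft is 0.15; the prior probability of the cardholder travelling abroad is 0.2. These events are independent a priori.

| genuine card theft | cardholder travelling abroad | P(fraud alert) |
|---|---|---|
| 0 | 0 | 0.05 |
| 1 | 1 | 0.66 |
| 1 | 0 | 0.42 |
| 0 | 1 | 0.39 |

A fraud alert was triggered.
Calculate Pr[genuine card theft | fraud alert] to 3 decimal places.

Pr[genuine card theft | fraud alert] ≈ 0.412

Weight on genuine card theft=true, given the evidence: 0.050400 + 0.019800 = 0.070200
Normalizer over all consistent configurations: 0.05·0.85·0.8 + 0.39·0.85·0.2 + 0.42·0.15·0.8 + 0.66·0.15·0.2 = 0.170500
Posterior = 0.070200 / 0.170500 ≈ 0.412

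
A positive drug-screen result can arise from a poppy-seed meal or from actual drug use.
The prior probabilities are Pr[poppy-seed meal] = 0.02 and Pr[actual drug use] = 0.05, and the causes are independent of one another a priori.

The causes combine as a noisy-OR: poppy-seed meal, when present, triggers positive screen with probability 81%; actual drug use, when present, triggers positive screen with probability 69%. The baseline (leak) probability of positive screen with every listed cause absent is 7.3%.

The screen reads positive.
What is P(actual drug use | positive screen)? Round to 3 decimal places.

Under noisy-OR, P(positive screen | causes) = 1 − (1−0.073)·∏(1−qᵢ) over the active causes.
Weight on actual drug use=true, given the evidence: 0.034919 + 0.000945 = 0.035864
Denominator P(positive screen): 0.073*0.98*0.95 + 0.71263*0.98*0.05 + 0.82387*0.02*0.95 + 0.9454*0.02*0.05 = 0.119481
Posterior = 0.035864 / 0.119481 ≈ 0.300

P(actual drug use | positive screen) ≈ 0.300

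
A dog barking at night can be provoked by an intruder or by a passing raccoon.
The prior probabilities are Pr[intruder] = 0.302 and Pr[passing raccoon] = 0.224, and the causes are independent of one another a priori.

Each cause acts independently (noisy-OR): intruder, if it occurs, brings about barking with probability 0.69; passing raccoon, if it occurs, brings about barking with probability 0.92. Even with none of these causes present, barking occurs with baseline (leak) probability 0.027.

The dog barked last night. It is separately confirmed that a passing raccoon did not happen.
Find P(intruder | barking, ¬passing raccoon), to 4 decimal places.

Under noisy-OR, P(barking | causes) = 1 − (1−0.027)·∏(1−qᵢ) over the active causes.
Enumerate both values of intruder and weight by the priors:
  P(barking | ¬passing raccoon) = 0.027·0.698 + 0.69837·0.302
        = 0.018846 + 0.210908 = 0.229754
Configurations with intruder contribute 0.210908, so
  P(intruder | barking, ¬passing raccoon) = 0.210908 / 0.229754 ≈ 0.9180

P(intruder | barking, ¬passing raccoon) ≈ 0.9180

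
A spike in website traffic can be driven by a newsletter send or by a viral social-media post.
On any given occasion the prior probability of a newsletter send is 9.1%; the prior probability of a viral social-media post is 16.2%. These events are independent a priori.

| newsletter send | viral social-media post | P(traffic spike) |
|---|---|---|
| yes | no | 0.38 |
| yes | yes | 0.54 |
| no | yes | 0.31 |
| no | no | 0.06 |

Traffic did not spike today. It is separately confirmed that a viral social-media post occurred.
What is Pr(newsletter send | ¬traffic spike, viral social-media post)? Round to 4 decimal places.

P(¬traffic spike | viral social-media post) = 0.69×0.909 + 0.46×0.091 = 0.627210 + 0.041860 = 0.669070
The newsletter send-present share is 0.46×0.091 = 0.041860.
P(newsletter send | ¬traffic spike, viral social-media post) = 0.041860 / 0.669070 ≈ 0.0626

Pr(newsletter send | ¬traffic spike, viral social-media post) ≈ 0.0626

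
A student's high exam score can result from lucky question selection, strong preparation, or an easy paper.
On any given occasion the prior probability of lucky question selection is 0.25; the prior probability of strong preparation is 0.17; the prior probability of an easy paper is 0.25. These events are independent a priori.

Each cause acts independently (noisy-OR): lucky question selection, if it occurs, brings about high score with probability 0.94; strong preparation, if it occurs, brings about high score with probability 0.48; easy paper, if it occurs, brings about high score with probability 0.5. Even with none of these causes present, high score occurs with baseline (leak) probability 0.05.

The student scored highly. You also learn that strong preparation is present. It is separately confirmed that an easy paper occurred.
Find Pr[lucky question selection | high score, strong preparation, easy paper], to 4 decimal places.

Under noisy-OR, P(high score | causes) = 1 − (1−0.05)·∏(1−qᵢ) over the active causes.
P(high score | strong preparation, easy paper) = 0.753*0.75 + 0.98518*0.25 = 0.564750 + 0.246295 = 0.811045
Of this, 0.246295 comes from 0.98518*0.25 (the lucky question selection=true cases).
P(lucky question selection | high score, strong preparation, easy paper) = 0.246295 / 0.811045 ≈ 0.3037

Pr[lucky question selection | high score, strong preparation, easy paper] ≈ 0.3037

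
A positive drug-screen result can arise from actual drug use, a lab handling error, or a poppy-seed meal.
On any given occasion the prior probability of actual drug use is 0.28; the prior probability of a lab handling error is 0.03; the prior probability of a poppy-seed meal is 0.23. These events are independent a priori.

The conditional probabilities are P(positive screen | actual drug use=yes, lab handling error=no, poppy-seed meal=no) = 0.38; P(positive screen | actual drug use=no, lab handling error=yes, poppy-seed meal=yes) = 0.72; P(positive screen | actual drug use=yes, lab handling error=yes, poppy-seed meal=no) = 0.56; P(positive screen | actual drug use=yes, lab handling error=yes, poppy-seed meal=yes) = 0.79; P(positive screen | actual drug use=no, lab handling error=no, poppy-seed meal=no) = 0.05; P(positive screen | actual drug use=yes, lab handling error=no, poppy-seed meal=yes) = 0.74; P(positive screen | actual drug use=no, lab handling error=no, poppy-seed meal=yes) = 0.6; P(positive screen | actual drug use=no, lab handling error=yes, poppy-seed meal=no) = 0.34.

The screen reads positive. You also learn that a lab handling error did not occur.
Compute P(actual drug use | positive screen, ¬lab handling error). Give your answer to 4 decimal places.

P(actual drug use | positive screen, ¬lab handling error) ≈ 0.5049

P(positive screen | ¬lab handling error) = 0.05×0.72×0.77 + 0.6×0.72×0.23 + 0.38×0.28×0.77 + 0.74×0.28×0.23 = 0.027720 + 0.099360 + 0.081928 + 0.047656 = 0.256664
The actual drug use-present share is 0.081928 + 0.047656 = 0.129584.
P(actual drug use | positive screen, ¬lab handling error) = 0.129584 / 0.256664 ≈ 0.5049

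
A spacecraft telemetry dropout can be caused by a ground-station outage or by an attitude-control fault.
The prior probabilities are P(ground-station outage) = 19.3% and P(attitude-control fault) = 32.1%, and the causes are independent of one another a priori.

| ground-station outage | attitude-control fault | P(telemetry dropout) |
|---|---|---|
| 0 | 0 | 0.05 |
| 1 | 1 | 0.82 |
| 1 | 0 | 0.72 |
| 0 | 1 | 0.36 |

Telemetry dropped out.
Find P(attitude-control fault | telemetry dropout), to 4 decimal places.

P(attitude-control fault | telemetry dropout) ≈ 0.5420

P(telemetry dropout) = 0.05*0.807*0.679 + 0.36*0.807*0.321 + 0.72*0.193*0.679 + 0.82*0.193*0.321 = 0.027398 + 0.093257 + 0.094354 + 0.050801 = 0.265810
The attitude-control fault-present share is 0.093257 + 0.050801 = 0.144058.
P(attitude-control fault | telemetry dropout) = 0.144058 / 0.265810 ≈ 0.5420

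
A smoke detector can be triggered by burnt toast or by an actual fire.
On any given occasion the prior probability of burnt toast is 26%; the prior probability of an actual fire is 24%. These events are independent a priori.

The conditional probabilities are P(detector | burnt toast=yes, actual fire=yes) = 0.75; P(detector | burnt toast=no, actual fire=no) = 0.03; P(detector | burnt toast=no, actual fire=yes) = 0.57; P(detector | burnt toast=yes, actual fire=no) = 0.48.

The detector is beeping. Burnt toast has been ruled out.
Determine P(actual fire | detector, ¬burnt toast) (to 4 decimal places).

P(actual fire | detector, ¬burnt toast) ≈ 0.8571

Weight on actual fire=true, given the evidence: 0.57×0.24 = 0.136800
The normalizing constant is 0.03×0.76 + 0.57×0.24 = 0.159600
P(actual fire | detector, ¬burnt toast) = 0.136800/0.159600 ≈ 0.8571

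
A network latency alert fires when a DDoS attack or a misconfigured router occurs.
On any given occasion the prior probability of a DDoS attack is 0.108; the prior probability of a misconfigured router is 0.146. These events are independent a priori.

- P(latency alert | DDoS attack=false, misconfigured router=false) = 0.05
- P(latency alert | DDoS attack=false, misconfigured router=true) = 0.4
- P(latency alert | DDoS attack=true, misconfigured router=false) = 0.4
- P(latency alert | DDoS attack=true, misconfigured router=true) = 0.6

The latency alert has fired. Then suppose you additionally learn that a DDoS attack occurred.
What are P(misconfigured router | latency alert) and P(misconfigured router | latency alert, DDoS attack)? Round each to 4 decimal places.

P(misconfigured router | latency alert) ≈ 0.4508; P(misconfigured router | latency alert, DDoS attack) ≈ 0.2041

Enumerate the 4 (DDoS attack, misconfigured router) configurations and weight by the priors:
  P(latency alert) = 0.05×0.892×0.854 + 0.4×0.892×0.146 + 0.4×0.108×0.854 + 0.6×0.108×0.146
        = 0.038088 + 0.052093 + 0.036893 + 0.009461 = 0.136535
The terms with misconfigured router present sum to 0.061554, so
  P(misconfigured router | latency alert) = 0.061554 / 0.136535 ≈ 0.4508

With the extra evidence:
Numerator (weight on configurations with misconfigured router): 0.6*0.146 = 0.087600
Denominator P(latency alert | DDoS attack): 0.4*0.854 + 0.6*0.146 = 0.429200
P(misconfigured router | latency alert, DDoS attack) = 0.087600/0.429200 ≈ 0.2041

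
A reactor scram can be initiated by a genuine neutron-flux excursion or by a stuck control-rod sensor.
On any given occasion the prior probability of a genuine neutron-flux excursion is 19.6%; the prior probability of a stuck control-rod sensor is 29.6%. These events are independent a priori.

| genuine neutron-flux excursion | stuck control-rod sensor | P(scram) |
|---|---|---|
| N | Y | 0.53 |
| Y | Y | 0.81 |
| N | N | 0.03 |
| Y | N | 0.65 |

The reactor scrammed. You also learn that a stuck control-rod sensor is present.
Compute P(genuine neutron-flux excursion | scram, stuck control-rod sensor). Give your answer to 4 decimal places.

For the numerator, keep only genuine neutron-flux excursion=true terms: 0.81×0.196 = 0.158760
Denominator P(scram | stuck control-rod sensor): 0.53×0.804 + 0.81×0.196 = 0.584880
P(genuine neutron-flux excursion | scram, stuck control-rod sensor) = 0.158760/0.584880 ≈ 0.2714

P(genuine neutron-flux excursion | scram, stuck control-rod sensor) ≈ 0.2714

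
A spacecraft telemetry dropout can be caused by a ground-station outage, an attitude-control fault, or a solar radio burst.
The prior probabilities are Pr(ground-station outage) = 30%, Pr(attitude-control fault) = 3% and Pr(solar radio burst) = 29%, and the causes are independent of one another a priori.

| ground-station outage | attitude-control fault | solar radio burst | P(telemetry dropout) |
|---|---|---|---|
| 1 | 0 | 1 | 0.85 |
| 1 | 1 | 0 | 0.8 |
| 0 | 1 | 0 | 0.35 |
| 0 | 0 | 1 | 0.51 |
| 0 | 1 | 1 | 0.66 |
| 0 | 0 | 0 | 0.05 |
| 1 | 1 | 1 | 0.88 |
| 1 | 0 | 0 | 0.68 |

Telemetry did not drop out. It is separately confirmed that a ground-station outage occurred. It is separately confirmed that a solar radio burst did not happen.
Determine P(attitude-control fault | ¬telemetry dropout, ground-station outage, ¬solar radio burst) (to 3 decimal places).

P(attitude-control fault | ¬telemetry dropout, ground-station outage, ¬solar radio burst) ≈ 0.019

P(¬telemetry dropout | ground-station outage, ¬solar radio burst) = 0.32·0.97 + 0.2·0.03 = 0.310400 + 0.006000 = 0.316400
Restricting to configurations with attitude-control fault present: 0.2·0.03 = 0.006000.
So P(attitude-control fault | ¬telemetry dropout, ground-station outage, ¬solar radio burst) = 0.006000/0.316400 ≈ 0.019.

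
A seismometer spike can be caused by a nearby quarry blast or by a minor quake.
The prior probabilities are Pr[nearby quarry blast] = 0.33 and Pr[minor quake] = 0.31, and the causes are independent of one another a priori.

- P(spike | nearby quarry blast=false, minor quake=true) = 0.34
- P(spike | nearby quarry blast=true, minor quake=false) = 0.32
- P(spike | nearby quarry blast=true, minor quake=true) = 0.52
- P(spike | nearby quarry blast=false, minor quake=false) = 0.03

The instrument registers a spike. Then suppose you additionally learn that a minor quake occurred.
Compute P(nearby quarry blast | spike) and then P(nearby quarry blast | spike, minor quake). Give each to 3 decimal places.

P(nearby quarry blast | spike) ≈ 0.599; P(nearby quarry blast | spike, minor quake) ≈ 0.430

P(spike) = 0.03·0.67·0.69 + 0.34·0.67·0.31 + 0.32·0.33·0.69 + 0.52·0.33·0.31 = 0.013869 + 0.070618 + 0.072864 + 0.053196 = 0.210547
The nearby quarry blast-present share is 0.072864 + 0.053196 = 0.126060.
Hence the posterior is 0.126060/0.210547 ≈ 0.599.

With the extra evidence:
Numerator (weight on configurations with nearby quarry blast): 0.52·0.33 = 0.171600
Normalizer over all consistent configurations: 0.34·0.67 + 0.52·0.33 = 0.399400
Posterior = 0.171600 / 0.399400 ≈ 0.430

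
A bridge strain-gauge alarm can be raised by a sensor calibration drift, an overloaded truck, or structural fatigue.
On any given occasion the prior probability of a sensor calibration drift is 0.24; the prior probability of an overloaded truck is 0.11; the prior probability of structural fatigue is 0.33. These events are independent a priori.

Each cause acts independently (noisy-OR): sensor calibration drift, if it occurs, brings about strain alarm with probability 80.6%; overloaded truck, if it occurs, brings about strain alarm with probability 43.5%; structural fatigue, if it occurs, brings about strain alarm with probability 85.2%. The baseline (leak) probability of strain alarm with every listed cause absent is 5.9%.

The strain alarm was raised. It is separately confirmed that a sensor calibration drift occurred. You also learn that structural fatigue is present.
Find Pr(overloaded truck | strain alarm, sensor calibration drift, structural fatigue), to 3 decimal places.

Under noisy-OR, P(strain alarm | causes) = 1 − (1−0.059)·∏(1−qᵢ) over the active causes.
Sum P(strain alarm|·) weighted by the priors over both values of overloaded truck:
  P(strain alarm | sensor calibration drift, structural fatigue) = 0.972982*0.89 + 0.984735*0.11
        = 0.865954 + 0.108321 = 0.974275
Keeping only the overloaded truck-present terms gives 0.108321, so
  P(overloaded truck | strain alarm, sensor calibration drift, structural fatigue) = 0.108321 / 0.974275 ≈ 0.111

Pr(overloaded truck | strain alarm, sensor calibration drift, structural fatigue) ≈ 0.111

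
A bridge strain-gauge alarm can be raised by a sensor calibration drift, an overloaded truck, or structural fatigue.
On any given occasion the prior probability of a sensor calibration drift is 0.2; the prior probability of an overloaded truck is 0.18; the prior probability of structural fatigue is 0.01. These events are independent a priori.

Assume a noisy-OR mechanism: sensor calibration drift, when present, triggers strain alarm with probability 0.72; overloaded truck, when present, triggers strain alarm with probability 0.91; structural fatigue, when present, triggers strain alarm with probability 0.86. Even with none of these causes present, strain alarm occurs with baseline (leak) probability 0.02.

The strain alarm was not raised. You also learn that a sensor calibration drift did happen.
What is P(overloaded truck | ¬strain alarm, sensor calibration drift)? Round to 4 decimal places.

Under noisy-OR, P(strain alarm | causes) = 1 − (1−0.02)·∏(1−qᵢ) over the active causes.
By total probability over the 4 (overloaded truck, structural fatigue) configurations:
  P(¬strain alarm | sensor calibration drift) = 0.2744·0.82·0.99 + 0.038416·0.82·0.01 + 0.024696·0.18·0.99 + 0.003457·0.18·0.01
        = 0.222758 + 0.000315 + 0.004401 + 0.000006 = 0.227480
Configurations with overloaded truck contribute 0.004407, so
  P(overloaded truck | ¬strain alarm, sensor calibration drift) = 0.004407 / 0.227480 ≈ 0.0194

P(overloaded truck | ¬strain alarm, sensor calibration drift) ≈ 0.0194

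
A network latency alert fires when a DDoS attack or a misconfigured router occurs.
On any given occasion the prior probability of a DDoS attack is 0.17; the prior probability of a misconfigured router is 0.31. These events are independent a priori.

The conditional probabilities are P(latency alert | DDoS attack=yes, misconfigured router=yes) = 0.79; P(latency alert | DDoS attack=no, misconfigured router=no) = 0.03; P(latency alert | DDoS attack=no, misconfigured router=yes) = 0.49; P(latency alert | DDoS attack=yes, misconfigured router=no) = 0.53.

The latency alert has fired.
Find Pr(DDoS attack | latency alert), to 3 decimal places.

Pr(DDoS attack | latency alert) ≈ 0.420

Numerator (weight on configurations with DDoS attack): 0.062169 + 0.041633 = 0.103802
The normalizing constant is 0.03*0.83*0.69 + 0.49*0.83*0.31 + 0.53*0.17*0.69 + 0.79*0.17*0.31 = 0.247060
P(DDoS attack | latency alert) = 0.103802/0.247060 ≈ 0.420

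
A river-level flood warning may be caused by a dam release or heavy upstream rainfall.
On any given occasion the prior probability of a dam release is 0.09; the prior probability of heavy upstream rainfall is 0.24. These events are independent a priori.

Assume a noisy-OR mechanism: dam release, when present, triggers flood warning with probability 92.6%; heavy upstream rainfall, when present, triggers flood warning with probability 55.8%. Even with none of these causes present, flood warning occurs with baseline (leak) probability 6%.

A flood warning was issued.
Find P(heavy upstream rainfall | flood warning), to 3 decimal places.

Under noisy-OR, P(flood warning | causes) = 1 − (1−0.06)·∏(1−qᵢ) over the active causes.
Weight on heavy upstream rainfall=true, given the evidence: 0.127659 + 0.020936 = 0.148595
The normalizing constant is 0.06*0.91*0.76 + 0.58452*0.91*0.24 + 0.93044*0.09*0.76 + 0.969254*0.09*0.24 = 0.253733
Posterior = 0.148595 / 0.253733 ≈ 0.586

P(heavy upstream rainfall | flood warning) ≈ 0.586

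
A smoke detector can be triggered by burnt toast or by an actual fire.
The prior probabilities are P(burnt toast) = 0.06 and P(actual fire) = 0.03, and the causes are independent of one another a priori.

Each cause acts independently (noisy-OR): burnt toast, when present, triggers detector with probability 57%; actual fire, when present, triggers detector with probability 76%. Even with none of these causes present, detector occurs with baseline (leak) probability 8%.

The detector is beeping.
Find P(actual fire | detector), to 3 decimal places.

Under noisy-OR, P(detector | causes) = 1 − (1−0.08)·∏(1−qᵢ) over the active causes.
By total probability over the 4 (burnt toast, actual fire) configurations:
  P(detector) = 0.08·0.94·0.97 + 0.7792·0.94·0.03 + 0.6044·0.06·0.97 + 0.905056·0.06·0.03
        = 0.072944 + 0.021973 + 0.035176 + 0.001629 = 0.131722
The terms with actual fire present sum to 0.023602, so
  P(actual fire | detector) = 0.023602 / 0.131722 ≈ 0.179

P(actual fire | detector) ≈ 0.179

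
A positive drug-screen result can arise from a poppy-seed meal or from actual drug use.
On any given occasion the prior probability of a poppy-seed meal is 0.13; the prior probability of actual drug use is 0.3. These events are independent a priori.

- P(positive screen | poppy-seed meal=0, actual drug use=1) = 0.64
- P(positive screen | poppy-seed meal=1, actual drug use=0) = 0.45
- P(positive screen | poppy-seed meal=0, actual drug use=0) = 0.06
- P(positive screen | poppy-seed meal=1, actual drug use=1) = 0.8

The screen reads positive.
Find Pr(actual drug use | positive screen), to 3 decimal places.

P(positive screen) = 0.06×0.87×0.7 + 0.64×0.87×0.3 + 0.45×0.13×0.7 + 0.8×0.13×0.3 = 0.036540 + 0.167040 + 0.040950 + 0.031200 = 0.275730
Restricting to configurations with actual drug use present: 0.167040 + 0.031200 = 0.198240.
Hence the posterior is 0.198240/0.275730 ≈ 0.719.

Pr(actual drug use | positive screen) ≈ 0.719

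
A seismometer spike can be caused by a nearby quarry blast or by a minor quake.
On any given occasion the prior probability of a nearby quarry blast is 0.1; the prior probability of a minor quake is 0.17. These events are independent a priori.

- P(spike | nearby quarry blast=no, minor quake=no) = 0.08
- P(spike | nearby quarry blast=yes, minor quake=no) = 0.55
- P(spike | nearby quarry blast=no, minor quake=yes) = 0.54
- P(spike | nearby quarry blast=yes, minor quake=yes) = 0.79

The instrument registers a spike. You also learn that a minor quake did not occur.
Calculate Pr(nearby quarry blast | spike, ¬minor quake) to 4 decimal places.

For the numerator, keep only nearby quarry blast=true terms: 0.55×0.1 = 0.055000
Normalizer over all consistent configurations: 0.08×0.9 + 0.55×0.1 = 0.127000
P(nearby quarry blast | spike, ¬minor quake) = 0.055000/0.127000 ≈ 0.4331

Pr(nearby quarry blast | spike, ¬minor quake) ≈ 0.4331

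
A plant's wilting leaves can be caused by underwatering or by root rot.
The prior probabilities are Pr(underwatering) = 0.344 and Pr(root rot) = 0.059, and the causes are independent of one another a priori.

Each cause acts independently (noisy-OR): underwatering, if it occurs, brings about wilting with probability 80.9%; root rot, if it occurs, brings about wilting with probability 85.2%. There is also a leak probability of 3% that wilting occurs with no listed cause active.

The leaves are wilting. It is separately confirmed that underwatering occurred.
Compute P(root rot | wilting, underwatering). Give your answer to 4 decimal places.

P(root rot | wilting, underwatering) ≈ 0.0696

Under noisy-OR, P(wilting | causes) = 1 − (1−0.03)·∏(1−qᵢ) over the active causes.
P(wilting | underwatering) = 0.81473·0.941 + 0.97258·0.059 = 0.766661 + 0.057382 = 0.824043
Restricting to configurations with root rot present: 0.97258·0.059 = 0.057382.
P(root rot | wilting, underwatering) = 0.057382 / 0.824043 ≈ 0.0696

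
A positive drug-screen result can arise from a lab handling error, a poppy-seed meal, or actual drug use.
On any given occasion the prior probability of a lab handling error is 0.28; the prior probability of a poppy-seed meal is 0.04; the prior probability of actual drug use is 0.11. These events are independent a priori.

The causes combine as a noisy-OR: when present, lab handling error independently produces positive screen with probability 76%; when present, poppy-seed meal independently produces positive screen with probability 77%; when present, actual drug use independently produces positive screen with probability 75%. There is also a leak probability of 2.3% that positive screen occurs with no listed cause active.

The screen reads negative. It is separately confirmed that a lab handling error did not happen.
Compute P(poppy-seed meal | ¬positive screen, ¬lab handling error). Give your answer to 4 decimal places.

Under noisy-OR, P(positive screen | causes) = 1 − (1−0.023)·∏(1−qᵢ) over the active causes.
Enumerate the 4 (poppy-seed meal, actual drug use) configurations and weight by the priors:
  P(¬positive screen | ¬lab handling error) = 0.977×0.96×0.89 + 0.24425×0.96×0.11 + 0.22471×0.04×0.89 + 0.056177×0.04×0.11
        = 0.834749 + 0.025793 + 0.008000 + 0.000247 = 0.868789
Keeping only the poppy-seed meal-present terms gives 0.008247, so
  P(poppy-seed meal | ¬positive screen, ¬lab handling error) = 0.008247 / 0.868789 ≈ 0.0095

P(poppy-seed meal | ¬positive screen, ¬lab handling error) ≈ 0.0095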